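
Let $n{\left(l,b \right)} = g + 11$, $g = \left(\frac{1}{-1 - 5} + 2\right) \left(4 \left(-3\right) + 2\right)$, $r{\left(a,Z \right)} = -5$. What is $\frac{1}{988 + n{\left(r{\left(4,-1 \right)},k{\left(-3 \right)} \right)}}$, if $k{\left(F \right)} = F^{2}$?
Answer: $\frac{3}{2942} \approx 0.0010197$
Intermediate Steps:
$g = - \frac{55}{3}$ ($g = \left(\frac{1}{-6} + 2\right) \left(-12 + 2\right) = \left(- \frac{1}{6} + 2\right) \left(-10\right) = \frac{11}{6} \left(-10\right) = - \frac{55}{3} \approx -18.333$)
$n{\left(l,b \right)} = - \frac{22}{3}$ ($n{\left(l,b \right)} = - \frac{55}{3} + 11 = - \frac{22}{3}$)
$\frac{1}{988 + n{\left(r{\left(4,-1 \right)},k{\left(-3 \right)} \right)}} = \frac{1}{988 - \frac{22}{3}} = \frac{1}{\frac{2942}{3}} = \frac{3}{2942}$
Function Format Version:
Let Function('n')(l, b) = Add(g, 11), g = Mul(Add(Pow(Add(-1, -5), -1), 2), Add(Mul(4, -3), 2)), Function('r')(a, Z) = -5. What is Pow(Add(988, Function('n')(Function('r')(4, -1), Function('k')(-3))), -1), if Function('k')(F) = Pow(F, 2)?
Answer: Rational(3, 2942) ≈ 0.0010197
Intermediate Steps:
g = Rational(-55, 3) (g = Mul(Add(Pow(-6, -1), 2), Add(-12, 2)) = Mul(Add(Rational(-1, 6), 2), -10) = Mul(Rational(11, 6), -10) = Rational(-55, 3) ≈ -18.333)
Function('n')(l, b) = Rational(-22, 3) (Function('n')(l, b) = Add(Rational(-55, 3), 11) = Rational(-22, 3))
Pow(Add(988, Function('n')(Function('r')(4, -1), Function('k')(-3))), -1) = Pow(Add(988, Rational(-22, 3)), -1) = Pow(Rational(2942, 3), -1) = Rational(3, 2942)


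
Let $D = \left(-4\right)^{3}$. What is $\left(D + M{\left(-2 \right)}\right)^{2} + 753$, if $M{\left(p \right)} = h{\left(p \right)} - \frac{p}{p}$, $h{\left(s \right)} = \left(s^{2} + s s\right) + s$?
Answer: $4234$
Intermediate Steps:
$h{\left(s \right)} = s + 2 s^{2}$ ($h{\left(s \right)} = \left(s^{2} + s^{2}\right) + s = 2 s^{2} + s = s + 2 s^{2}$)
$M{\left(p \right)} = -1 + p \left(1 + 2 p\right)$ ($M{\left(p \right)} = p \left(1 + 2 p\right) - \frac{p}{p} = p \left(1 + 2 p\right) - 1 = -1 + p \left(1 + 2 p\right)$)
$D = -64$
$\left(D + M{\left(-2 \right)}\right)^{2} + 753 = \left(-64 - \left(1 + 2 \left(1 + 2 \left(-2\right)\right)\right)\right)^{2} + 753 = \left(-64 - \left(1 + 2 \left(1 - 4\right)\right)\right)^{2} + 753 = \left(-64 - -5\right)^{2} + 753 = \left(-64 + \left(-1 + 6\right)\right)^{2} + 753 = \left(-64 + 5\right)^{2} + 753 = \left(-59\right)^{2} + 753 = 3481 + 753 = 4234$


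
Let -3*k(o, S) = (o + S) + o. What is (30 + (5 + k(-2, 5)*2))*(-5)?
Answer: -515/3 ≈ -171.67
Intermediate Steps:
k(o, S) = -2*o/3 - S/3 (k(o, S) = -((o + S) + o)/3 = -((S + o) + o)/3 = -(S + 2*o)/3 = -2*o/3 - S/3)
(30 + (5 + k(-2, 5)*2))*(-5) = (30 + (5 + (-⅔*(-2) - ⅓*5)*2))*(-5) = (30 + (5 + (4/3 - 5/3)*2))*(-5) = (30 + (5 - ⅓*2))*(-5) = (30 + (5 - ⅔))*(-5) = (30 + 13/3)*(-5) = (103/3)*(-5) = -515/3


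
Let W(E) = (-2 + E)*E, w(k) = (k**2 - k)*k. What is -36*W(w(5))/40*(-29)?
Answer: 255780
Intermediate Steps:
w(k) = k*(k**2 - k)
W(E) = E*(-2 + E)
-36*W(w(5))/40*(-29) = -36*(5**2*(-1 + 5))*(-2 + 5**2*(-1 + 5))/40*(-29) = -36*(25*4)*(-2 + 25*4)/40*(-29) = -36*100*(-2 + 100)/40*(-29) = -36*100*98/40*(-29) = -352800/40*(-29) = -36*245*(-29) = -8820*(-29) = 255780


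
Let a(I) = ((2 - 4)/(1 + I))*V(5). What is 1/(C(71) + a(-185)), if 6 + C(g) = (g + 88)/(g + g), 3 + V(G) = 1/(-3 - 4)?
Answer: -11431/56177 ≈ -0.20348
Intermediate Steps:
V(G) = -22/7 (V(G) = -3 + 1/(-3 - 4) = -3 + 1/(-7) = -3 - ⅐ = -22/7)
C(g) = -6 + (88 + g)/(2*g) (C(g) = -6 + (g + 88)/(g + g) = -6 + (88 + g)/((2*g)) = -6 + (88 + g)*(1/(2*g)) = -6 + (88 + g)/(2*g))
a(I) = 44/(7*(1 + I)) (a(I) = ((2 - 4)/(1 + I))*(-22/7) = -2/(1 + I)*(-22/7) = 44/(7*(1 + I)))
1/(C(71) + a(-185)) = 1/((-11/2 + 44/71) + 44/(7*(1 - 185))) = 1/((-11/2 + 44*(1/71)) + (44/7)/(-184)) = 1/((-11/2 + 44/71) + (44/7)*(-1/184)) = 1/(-693/142 - 11/322) = 1/(-56177/11431) = -11431/56177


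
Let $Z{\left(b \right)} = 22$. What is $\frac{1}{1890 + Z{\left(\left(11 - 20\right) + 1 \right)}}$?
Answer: $\frac{1}{1912} \approx 0.00052301$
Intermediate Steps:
$\frac{1}{1890 + Z{\left(\left(11 - 20\right) + 1 \right)}} = \frac{1}{1890 + 22} = \frac{1}{1912}$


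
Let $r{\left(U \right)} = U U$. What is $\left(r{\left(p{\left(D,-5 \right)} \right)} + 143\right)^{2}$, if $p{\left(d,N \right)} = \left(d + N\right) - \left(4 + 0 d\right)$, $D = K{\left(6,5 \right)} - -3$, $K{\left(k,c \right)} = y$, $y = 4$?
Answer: $21609$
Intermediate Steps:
$K{\left(k,c \right)} = 4$
$D = 7$ ($D = 4 - -3 = 4 + 3 = 7$)
$p{\left(d,N \right)} = -4 + N + d$ ($p{\left(d,N \right)} = \left(N + d\right) + \left(0 - 4\right) = \left(N + d\right) - 4 = -4 + N + d$)
$r{\left(U \right)} = U^{2}$
$\left(r{\left(p{\left(D,-5 \right)} \right)} + 143\right)^{2} = \left(\left(-4 - 5 + 7\right)^{2} + 143\right)^{2} = \left(\left(-2\right)^{2} + 143\right)^{2} = \left(4 + 143\right)^{2} = 147^{2} = 21609$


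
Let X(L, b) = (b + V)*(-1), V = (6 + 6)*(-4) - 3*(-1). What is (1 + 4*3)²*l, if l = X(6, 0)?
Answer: 7605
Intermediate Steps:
V = -45 (V = 12*(-4) + 3 = -48 + 3 = -45)
X(L, b) = 45 - b (X(L, b) = (b - 45)*(-1) = (-45 + b)*(-1) = 45 - b)
l = 45 (l = 45 - 1*0 = 45 + 0 = 45)
(1 + 4*3)²*l = (1 + 4*3)²*45 = (1 + 12)²*45 = 13²*45 = 169*45 = 7605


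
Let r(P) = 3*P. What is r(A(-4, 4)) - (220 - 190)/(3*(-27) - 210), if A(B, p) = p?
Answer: 1174/97 ≈ 12.103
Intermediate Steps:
r(A(-4, 4)) - (220 - 190)/(3*(-27) - 210) = 3*4 - (220 - 190)/(3*(-27) - 210) = 12 - 30/(-81 - 210) = 12 - 30/(-291) = 12 - 30*(-1)/291 = 12 - 1*(-10/97) = 12 + 10/97 = 1174/97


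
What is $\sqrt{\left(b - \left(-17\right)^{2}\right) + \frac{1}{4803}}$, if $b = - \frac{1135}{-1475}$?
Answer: $\frac{i \sqrt{578640516056265}}{1416885} \approx 16.977 i$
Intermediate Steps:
$b = \frac{227}{295}$ ($b = \left(-1135\right) \left(- \frac{1}{1475}\right) = \frac{227}{295} \approx 0.76949$)
$\sqrt{\left(b - \left(-17\right)^{2}\right) + \frac{1}{4803}} = \sqrt{\left(\frac{227}{295} - \left(-17\right)^{2}\right) + \frac{1}{4803}} = \sqrt{\left(\frac{227}{295} - 289\right) + \frac{1}{4803}} = \sqrt{- \frac{85028}{295} + \frac{1}{4803}} = \sqrt{- \frac{408389189}{1416885}} = \frac{i \sqrt{578640516056265}}{1416885}$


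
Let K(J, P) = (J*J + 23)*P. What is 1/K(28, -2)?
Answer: -1/1614 ≈ -0.00061958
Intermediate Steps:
K(J, P) = P*(23 + J**2) (K(J, P) = (J**2 + 23)*P = (23 + J**2)*P = P*(23 + J**2))
1/K(28, -2) = 1/(-2*(23 + 28**2)) = 1/(-2*(23 + 784)) = 1/(-2*807) = 1/(-1614) = -1/1614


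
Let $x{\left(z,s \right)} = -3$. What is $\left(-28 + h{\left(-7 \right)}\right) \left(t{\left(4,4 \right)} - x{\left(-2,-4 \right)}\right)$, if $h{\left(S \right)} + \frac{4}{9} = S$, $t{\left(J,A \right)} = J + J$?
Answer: $- \frac{3509}{9} \approx -389.89$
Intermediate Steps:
$t{\left(J,A \right)} = 2 J$
$h{\left(S \right)} = - \frac{4}{9} + S$
$\left(-28 + h{\left(-7 \right)}\right) \left(t{\left(4,4 \right)} - x{\left(-2,-4 \right)}\right) = \left(-28 - \frac{67}{9}\right) \left(2 \cdot 4 - -3\right) = \left(-28 - \frac{67}{9}\right) \left(8 + 3\right) = \left(- \frac{319}{9}\right) 11 = - \frac{3509}{9}$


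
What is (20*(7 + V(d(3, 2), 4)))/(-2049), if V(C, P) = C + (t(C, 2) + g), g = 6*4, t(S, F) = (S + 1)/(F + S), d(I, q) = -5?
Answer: -1640/6147 ≈ -0.26680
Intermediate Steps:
t(S, F) = (1 + S)/(F + S)
g = 24
V(C, P) = 24 + C + (1 + C)/(2 + C) (V(C, P) = C + ((1 + C)/(2 + C) + 24) = C + (24 + (1 + C)/(2 + C)) = 24 + C + (1 + C)/(2 + C))
(20*(7 + V(d(3, 2), 4)))/(-2049) = (20*(7 + (49 + (-5)² + 27*(-5))/(2 - 5)))/(-2049) = (20*(7 + (49 + 25 - 135)/(-3)))*(-1/2049) = (20*(7 - ⅓*(-61)))*(-1/2049) = (20*(7 + 61/3))*(-1/2049) = (20*(82/3))*(-1/2049) = (1640/3)*(-1/2049) = -1640/6147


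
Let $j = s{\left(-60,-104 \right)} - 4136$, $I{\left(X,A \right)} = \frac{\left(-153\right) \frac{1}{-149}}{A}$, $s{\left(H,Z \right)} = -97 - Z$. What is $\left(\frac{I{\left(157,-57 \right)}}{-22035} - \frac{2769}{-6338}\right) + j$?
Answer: $- \frac{544105144410189}{131790438910} \approx -4128.6$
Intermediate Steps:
$I{\left(X,A \right)} = \frac{153}{149 A}$ ($I{\left(X,A \right)} = \frac{\left(-153\right) \left(- \frac{1}{149}\right)}{A} = \frac{153}{149 A}$)
$j = -4129$ ($j = \left(-97 - -104\right) - 4136 = \left(-97 + 104\right) - 4136 = 7 - 4136 = -4129$)
$\left(\frac{I{\left(157,-57 \right)}}{-22035} - \frac{2769}{-6338}\right) + j = \left(\frac{\frac{153}{149} \frac{1}{-57}}{-22035} - \frac{2769}{-6338}\right) - 4129 = \left(\frac{153}{149} \left(- \frac{1}{57}\right) \left(- \frac{1}{22035}\right) - - \frac{2769}{6338}\right) - 4129 = \left(\left(- \frac{51}{2831}\right) \left(- \frac{1}{22035}\right) + \frac{2769}{6338}\right) - 4129 = \left(\frac{17}{20793695} + \frac{2769}{6338}\right) - 4129 = \frac{57577849201}{131790438910} - 4129 = - \frac{544105144410189}{131790438910}$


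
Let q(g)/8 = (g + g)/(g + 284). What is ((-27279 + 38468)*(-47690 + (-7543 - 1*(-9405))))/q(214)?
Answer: -31919900877/428 ≈ -7.4579e+7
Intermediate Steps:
q(g) = 16*g/(284 + g) (q(g) = 8*((g + g)/(g + 284)) = 8*((2*g)/(284 + g)) = 8*(2*g/(284 + g)) = 16*g/(284 + g))
((-27279 + 38468)*(-47690 + (-7543 - 1*(-9405))))/q(214) = ((-27279 + 38468)*(-47690 + (-7543 - 1*(-9405))))/((16*214/(284 + 214))) = (11189*(-47690 + (-7543 + 9405)))/((16*214/498)) = (11189*(-47690 + 1862))/((16*214*(1/498))) = (11189*(-45828))/(1712/249) = -512769492*249/1712 = -31919900877/428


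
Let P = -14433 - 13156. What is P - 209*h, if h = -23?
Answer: -22782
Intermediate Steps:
P = -27589
P - 209*h = -27589 - 209*(-23) = -27589 - 1*(-4807) = -27589 + 4807 = -22782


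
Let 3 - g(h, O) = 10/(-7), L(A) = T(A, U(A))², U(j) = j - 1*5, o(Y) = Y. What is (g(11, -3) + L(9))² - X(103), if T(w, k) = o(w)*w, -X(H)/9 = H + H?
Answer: 2112228610/49 ≈ 4.3107e+7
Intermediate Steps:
X(H) = -18*H (X(H) = -9*(H + H) = -18*H)
U(j) = -5 + j (U(j) = j - 5 = -5 + j)
T(w, k) = w² (T(w, k) = w*w = w²)
L(A) = A⁴ (L(A) = (A²)² = A⁴)
g(h, O) = 31/7 (g(h, O) = 3 - 10/(-7) = 3 - 10*(-1)/7 = 3 - 1*(-10/7) = 3 + 10/7 = 31/7)
(g(11, -3) + L(9))² - X(103) = (31/7 + 9⁴)² - (-18)*103 = (31/7 + 6561)² - 1*(-1854) = (45958/7)² + 1854 = 2112137764/49 + 1854 = 2112228610/49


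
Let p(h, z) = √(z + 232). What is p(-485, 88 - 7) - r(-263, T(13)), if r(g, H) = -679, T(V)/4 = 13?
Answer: 679 + √313 ≈ 696.69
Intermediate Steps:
T(V) = 52 (T(V) = 4*13 = 52)
p(h, z) = √(232 + z)
p(-485, 88 - 7) - r(-263, T(13)) = √(232 + (88 - 7)) - 1*(-679) = √(232 + 81) + 679 = √313 + 679 = 679 + √313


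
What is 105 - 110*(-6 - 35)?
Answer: 4615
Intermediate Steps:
105 - 110*(-6 - 35) = 105 - 110*(-41) = 105 + 4510 = 4615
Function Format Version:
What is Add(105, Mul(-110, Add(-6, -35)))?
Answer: 4615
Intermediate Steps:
Add(105, Mul(-110, Add(-6, -35))) = Add(105, Mul(-110, -41)) = Add(105, 4510) = 4615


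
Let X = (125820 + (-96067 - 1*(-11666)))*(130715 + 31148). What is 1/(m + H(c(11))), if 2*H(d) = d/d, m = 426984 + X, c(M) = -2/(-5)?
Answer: 2/13409261163 ≈ 1.4915e-10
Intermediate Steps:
X = 6704203597 (X = (125820 + (-96067 + 11666))*161863 = (125820 - 84401)*161863 = 41419*161863 = 6704203597)
c(M) = 2/5 (c(M) = -2*(-1/5) = 2/5)
m = 6704630581 (m = 426984 + 6704203597 = 6704630581)
H(d) = 1/2 (H(d) = (d/d)/2 = (1/2)*1 = 1/2)
1/(m + H(c(11))) = 1/(6704630581 + 1/2) = 1/(13409261163/2) = 2/13409261163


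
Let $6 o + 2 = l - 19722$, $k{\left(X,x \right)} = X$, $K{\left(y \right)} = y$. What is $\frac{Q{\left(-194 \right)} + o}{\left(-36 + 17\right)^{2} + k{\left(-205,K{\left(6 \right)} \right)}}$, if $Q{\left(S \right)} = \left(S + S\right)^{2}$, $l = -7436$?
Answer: $\frac{109513}{117} \approx 936.01$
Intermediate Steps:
$Q{\left(S \right)} = 4 S^{2}$ ($Q{\left(S \right)} = \left(2 S\right)^{2} = 4 S^{2}$)
$o = - \frac{13580}{3}$ ($o = - \frac{1}{3} + \frac{-7436 - 19722}{6} = - \frac{1}{3} + \frac{1}{6} \left(-27158\right) = - \frac{1}{3} - \frac{13579}{3} = - \frac{13580}{3} \approx -4526.7$)
$\frac{Q{\left(-194 \right)} + o}{\left(-36 + 17\right)^{2} + k{\left(-205,K{\left(6 \right)} \right)}} = \frac{4 \left(-194\right)^{2} - \frac{13580}{3}}{\left(-36 + 17\right)^{2} - 205} = \frac{4 \cdot 37636 - \frac{13580}{3}}{\left(-19\right)^{2} - 205} = \frac{150544 - \frac{13580}{3}}{361 - 205} = \frac{438052}{3 \cdot 156} = \frac{438052}{3} \cdot \frac{1}{156} = \frac{109513}{117}$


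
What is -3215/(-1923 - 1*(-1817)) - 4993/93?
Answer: -230263/9858 ≈ -23.358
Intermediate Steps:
-3215/(-1923 - 1*(-1817)) - 4993/93 = -3215/(-1923 + 1817) - 4993*1/93 = -3215/(-106) - 4993/93 = -3215*(-1/106) - 4993/93 = 3215/106 - 4993/93 = -230263/9858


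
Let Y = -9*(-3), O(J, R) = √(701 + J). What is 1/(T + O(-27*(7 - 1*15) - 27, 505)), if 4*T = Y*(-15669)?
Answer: -1692252/178982287729 - 16*√890/178982287729 ≈ -9.4575e-6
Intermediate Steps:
Y = 27
T = -423063/4 (T = (27*(-15669))/4 = (¼)*(-423063) = -423063/4 ≈ -1.0577e+5)
1/(T + O(-27*(7 - 1*15) - 27, 505)) = 1/(-423063/4 + √(701 + (-27*(7 - 1*15) - 27))) = 1/(-423063/4 + √(701 + (-27*(7 - 15) - 27))) = 1/(-423063/4 + √(701 + (-27*(-8) - 27))) = 1/(-423063/4 + √(701 + (216 - 27))) = 1/(-423063/4 + √(701 + 189)) = 1/(-423063/4 + √890)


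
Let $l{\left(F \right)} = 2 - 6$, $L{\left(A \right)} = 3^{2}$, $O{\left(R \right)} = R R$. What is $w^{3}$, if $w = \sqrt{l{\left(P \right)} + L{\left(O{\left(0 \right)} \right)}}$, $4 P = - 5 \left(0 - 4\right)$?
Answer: $5 \sqrt{5} \approx 11.18$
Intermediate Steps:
$O{\left(R \right)} = R^{2}$
$P = 5$ ($P = \frac{\left(-5\right) \left(0 - 4\right)}{4} = \frac{\left(-5\right) \left(-4\right)}{4} = \frac{1}{4} \cdot 20 = 5$)
$L{\left(A \right)} = 9$
$l{\left(F \right)} = -4$ ($l{\left(F \right)} = 2 - 6 = -4$)
$w = \sqrt{5}$ ($w = \sqrt{-4 + 9} = \sqrt{5} \approx 2.2361$)
$w^{3} = \left(\sqrt{5}\right)^{3} = 5 \sqrt{5}$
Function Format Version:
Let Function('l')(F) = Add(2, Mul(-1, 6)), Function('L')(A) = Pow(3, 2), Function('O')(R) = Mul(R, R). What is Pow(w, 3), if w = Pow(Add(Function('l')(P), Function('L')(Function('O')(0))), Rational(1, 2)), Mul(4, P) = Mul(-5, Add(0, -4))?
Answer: Mul(5, Pow(5, Rational(1, 2))) ≈ 11.180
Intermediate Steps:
Function('O')(R) = Pow(R, 2)
P = 5 (P = Mul(Rational(1, 4), Mul(-5, Add(0, -4))) = Mul(Rational(1, 4), Mul(-5, -4)) = Mul(Rational(1, 4), 20) = 5)
Function('L')(A) = 9
Function('l')(F) = -4 (Function('l')(F) = Add(2, -6) = -4)
w = Pow(5, Rational(1, 2)) (w = Pow(Add(-4, 9), Rational(1, 2)) = Pow(5, Rational(1, 2)) ≈ 2.2361)
Pow(w, 3) = Pow(Pow(5, Rational(1, 2)), 3) = Mul(5, Pow(5, Rational(1, 2)))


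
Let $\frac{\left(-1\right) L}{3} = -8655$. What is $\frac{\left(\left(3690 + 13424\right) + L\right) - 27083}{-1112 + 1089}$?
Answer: $- \frac{15996}{23} \approx -695.48$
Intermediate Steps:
$L = 25965$ ($L = \left(-3\right) \left(-8655\right) = 25965$)
$\frac{\left(\left(3690 + 13424\right) + L\right) - 27083}{-1112 + 1089} = \frac{\left(\left(3690 + 13424\right) + 25965\right) - 27083}{-1112 + 1089} = \frac{\left(17114 + 25965\right) - 27083}{-23} = \left(43079 - 27083\right) \left(- \frac{1}{23}\right) = 15996 \left(- \frac{1}{23}\right) = - \frac{15996}{23}$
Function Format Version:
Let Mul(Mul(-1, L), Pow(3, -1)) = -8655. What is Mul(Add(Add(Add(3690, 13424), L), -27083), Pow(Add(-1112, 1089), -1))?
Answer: Rational(-15996, 23) ≈ -695.48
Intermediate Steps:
L = 25965 (L = Mul(-3, -8655) = 25965)
Mul(Add(Add(Add(3690, 13424), L), -27083), Pow(Add(-1112, 1089), -1)) = Mul(Add(Add(Add(3690, 13424), 25965), -27083), Pow(Add(-1112, 1089), -1)) = Mul(Add(Add(17114, 25965), -27083), Pow(-23, -1)) = Mul(Add(43079, -27083), Rational(-1, 23)) = Mul(15996, Rational(-1, 23)) = Rational(-15996, 23)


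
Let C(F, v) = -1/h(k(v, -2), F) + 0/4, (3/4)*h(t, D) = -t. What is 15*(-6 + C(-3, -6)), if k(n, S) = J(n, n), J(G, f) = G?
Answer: -735/8 ≈ -91.875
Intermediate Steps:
k(n, S) = n
h(t, D) = -4*t/3 (h(t, D) = 4*(-t)/3 = -4*t/3)
C(F, v) = 3/(4*v) (C(F, v) = -1/((-4*v/3)) + 0/4 = -(-3)/(4*v) + 0*(1/4) = 3/(4*v) + 0 = 3/(4*v))
15*(-6 + C(-3, -6)) = 15*(-6 + (3/4)/(-6)) = 15*(-6 + (3/4)*(-1/6)) = 15*(-6 - 1/8) = 15*(-49/8) = -735/8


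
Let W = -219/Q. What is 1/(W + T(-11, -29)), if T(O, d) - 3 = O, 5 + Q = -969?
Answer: -974/7573 ≈ -0.12861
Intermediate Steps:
Q = -974 (Q = -5 - 969 = -974)
T(O, d) = 3 + O
W = 219/974 (W = -219/(-974) = -219*(-1/974) = 219/974 ≈ 0.22485)
1/(W + T(-11, -29)) = 1/(219/974 + (3 - 11)) = 1/(219/974 - 8) = 1/(-7573/974) = -974/7573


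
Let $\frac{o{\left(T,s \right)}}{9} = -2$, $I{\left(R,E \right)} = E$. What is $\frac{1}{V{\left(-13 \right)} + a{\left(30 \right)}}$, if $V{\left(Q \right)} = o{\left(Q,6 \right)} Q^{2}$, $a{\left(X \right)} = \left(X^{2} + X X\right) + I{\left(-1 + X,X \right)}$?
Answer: $- \frac{1}{1212} \approx -0.00082508$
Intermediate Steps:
$o{\left(T,s \right)} = -18$ ($o{\left(T,s \right)} = 9 \left(-2\right) = -18$)
$a{\left(X \right)} = X + 2 X^{2}$ ($a{\left(X \right)} = \left(X^{2} + X X\right) + X = \left(X^{2} + X^{2}\right) + X = 2 X^{2} + X = X + 2 X^{2}$)
$V{\left(Q \right)} = - 18 Q^{2}$
$\frac{1}{V{\left(-13 \right)} + a{\left(30 \right)}} = \frac{1}{- 18 \left(-13\right)^{2} + 30 \left(1 + 2 \cdot 30\right)} = \frac{1}{\left(-18\right) 169 + 30 \left(1 + 60\right)} = \frac{1}{-3042 + 30 \cdot 61} = \frac{1}{-3042 + 1830} = \frac{1}{-1212} = - \frac{1}{1212}$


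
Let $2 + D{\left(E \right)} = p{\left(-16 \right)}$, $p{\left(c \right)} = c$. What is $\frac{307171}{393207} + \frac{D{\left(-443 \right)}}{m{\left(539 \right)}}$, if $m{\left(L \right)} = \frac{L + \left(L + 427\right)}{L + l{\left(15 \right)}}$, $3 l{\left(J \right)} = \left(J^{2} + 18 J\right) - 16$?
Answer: $- \frac{4482678877}{591776535} \approx -7.575$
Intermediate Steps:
$D{\left(E \right)} = -18$ ($D{\left(E \right)} = -2 - 16 = -18$)
$l{\left(J \right)} = - \frac{16}{3} + 6 J + \frac{J^{2}}{3}$ ($l{\left(J \right)} = \frac{\left(J^{2} + 18 J\right) - 16}{3} = \frac{-16 + J^{2} + 18 J}{3} = - \frac{16}{3} + 6 J + \frac{J^{2}}{3}$)
$m{\left(L \right)} = \frac{427 + 2 L}{\frac{479}{3} + L}$ ($m{\left(L \right)} = \frac{L + \left(L + 427\right)}{L + \left(- \frac{16}{3} + 6 \cdot 15 + \frac{15^{2}}{3}\right)} = \frac{L + \left(427 + L\right)}{L + \left(- \frac{16}{3} + 90 + \frac{1}{3} \cdot 225\right)} = \frac{427 + 2 L}{L + \left(- \frac{16}{3} + 90 + 75\right)} = \frac{427 + 2 L}{L + \frac{479}{3}} = \frac{427 + 2 L}{\frac{479}{3} + L}$)
$\frac{307171}{393207} + \frac{D{\left(-443 \right)}}{m{\left(539 \right)}} = \frac{307171}{393207} - \frac{18}{3 \frac{1}{479 + 3 \cdot 539} \left(427 + 2 \cdot 539\right)} = 307171 \cdot \frac{1}{393207} - \frac{18}{3 \frac{1}{479 + 1617} \left(427 + 1078\right)} = \frac{307171}{393207} - \frac{18}{3 \cdot \frac{1}{2096} \cdot 1505} = \frac{307171}{393207} - \frac{18}{\frac{4515}{2096}} = \frac{307171}{393207} - \frac{12576}{1505} = - \frac{4482678877}{591776535}$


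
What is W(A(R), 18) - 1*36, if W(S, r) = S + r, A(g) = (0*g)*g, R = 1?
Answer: -18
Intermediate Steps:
A(g) = 0 (A(g) = 0*g = 0)
W(A(R), 18) - 1*36 = (0 + 18) - 1*36 = 18 - 36 = -18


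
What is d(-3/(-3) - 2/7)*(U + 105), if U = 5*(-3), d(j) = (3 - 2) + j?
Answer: 1080/7 ≈ 154.29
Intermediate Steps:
d(j) = 1 + j
U = -15
d(-3/(-3) - 2/7)*(U + 105) = (1 + (-3/(-3) - 2/7))*(-15 + 105) = (1 + (-3*(-⅓) - 2*⅐))*90 = (1 + (1 - 2/7))*90 = (1 + 5/7)*90 = (12/7)*90 = 1080/7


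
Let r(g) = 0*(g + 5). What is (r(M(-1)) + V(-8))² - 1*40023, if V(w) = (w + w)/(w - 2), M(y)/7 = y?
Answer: -1000511/25 ≈ -40020.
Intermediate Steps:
M(y) = 7*y
V(w) = 2*w/(-2 + w) (V(w) = (2*w)/(-2 + w) = 2*w/(-2 + w))
r(g) = 0 (r(g) = 0*(5 + g) = 0)
(r(M(-1)) + V(-8))² - 1*40023 = (0 + 2*(-8)/(-2 - 8))² - 1*40023 = (0 + 2*(-8)/(-10))² - 40023 = (0 + 2*(-8)*(-⅒))² - 40023 = (0 + 8/5)² - 40023 = (8/5)² - 40023 = 64/25 - 40023 = -1000511/25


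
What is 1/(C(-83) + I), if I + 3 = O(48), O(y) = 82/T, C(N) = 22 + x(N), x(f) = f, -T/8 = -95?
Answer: -380/24279 ≈ -0.015651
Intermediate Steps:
T = 760 (T = -8*(-95) = 760)
C(N) = 22 + N
O(y) = 41/380 (O(y) = 82/760 = 82*(1/760) = 41/380)
I = -1099/380 (I = -3 + 41/380 = -1099/380 ≈ -2.8921)
1/(C(-83) + I) = 1/((22 - 83) - 1099/380) = 1/(-61 - 1099/380) = 1/(-24279/380) = -380/24279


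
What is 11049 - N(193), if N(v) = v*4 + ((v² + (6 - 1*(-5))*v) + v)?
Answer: -29288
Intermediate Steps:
N(v) = v² + 16*v (N(v) = 4*v + ((v² + (6 + 5)*v) + v) = 4*v + ((v² + 11*v) + v) = 4*v + (v² + 12*v) = v² + 16*v)
11049 - N(193) = 11049 - 193*(16 + 193) = 11049 - 193*209 = 11049 - 1*40337 = 11049 - 40337 = -29288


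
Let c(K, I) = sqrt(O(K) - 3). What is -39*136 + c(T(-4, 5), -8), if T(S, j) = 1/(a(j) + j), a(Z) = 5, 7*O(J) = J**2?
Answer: -5304 + I*sqrt(14693)/70 ≈ -5304.0 + 1.7316*I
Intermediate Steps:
O(J) = J**2/7
T(S, j) = 1/(5 + j)
c(K, I) = sqrt(-3 + K**2/7) (c(K, I) = sqrt(K**2/7 - 3) = sqrt(-3 + K**2/7))
-39*136 + c(T(-4, 5), -8) = -39*136 + sqrt(-147 + 7*(1/(5 + 5))**2)/7 = -5304 + sqrt(-147 + 7*(1/10)**2)/7 = -5304 + sqrt(-147 + 7*(1/100))/7 = -5304 + sqrt(-147 + 7/100)/7 = -5304 + sqrt(-14693/100)/7 = -5304 + (I*sqrt(14693)/10)/7 = -5304 + I*sqrt(14693)/70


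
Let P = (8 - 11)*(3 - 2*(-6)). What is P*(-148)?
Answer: 6660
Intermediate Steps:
P = -45 (P = -3*(3 + 12) = -3*15 = -45)
P*(-148) = -45*(-148) = 6660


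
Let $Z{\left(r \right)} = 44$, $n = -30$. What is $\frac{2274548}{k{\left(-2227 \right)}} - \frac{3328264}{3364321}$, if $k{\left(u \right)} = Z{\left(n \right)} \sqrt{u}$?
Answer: $- \frac{3328264}{3364321} - \frac{568637 i \sqrt{2227}}{24497} \approx -0.98928 - 1095.4 i$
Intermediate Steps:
$k{\left(u \right)} = 44 \sqrt{u}$
$\frac{2274548}{k{\left(-2227 \right)}} - \frac{3328264}{3364321} = \frac{2274548}{44 \sqrt{-2227}} - \frac{3328264}{3364321} = \frac{2274548}{44 i \sqrt{2227}} - \frac{3328264}{3364321} = 2274548 \left(- \frac{i \sqrt{2227}}{97988}\right) - \frac{3328264}{3364321} = - \frac{568637 i \sqrt{2227}}{24497} - \frac{3328264}{3364321} = - \frac{3328264}{3364321} - \frac{568637 i \sqrt{2227}}{24497}$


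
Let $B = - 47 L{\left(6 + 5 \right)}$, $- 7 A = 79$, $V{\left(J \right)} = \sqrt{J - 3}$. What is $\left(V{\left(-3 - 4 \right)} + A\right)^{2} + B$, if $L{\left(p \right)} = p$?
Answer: $- \frac{19582}{49} - \frac{158 i \sqrt{10}}{7} \approx -399.63 - 71.377 i$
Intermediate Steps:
$V{\left(J \right)} = \sqrt{-3 + J}$
$A = - \frac{79}{7}$ ($A = \left(- \frac{1}{7}\right) 79 = - \frac{79}{7} \approx -11.286$)
$B = -517$ ($B = - 47 \left(6 + 5\right) = \left(-47\right) 11 = -517$)
$\left(V{\left(-3 - 4 \right)} + A\right)^{2} + B = \left(\sqrt{-3 - 7} - \frac{79}{7}\right)^{2} - 517 = \left(\sqrt{-10} - \frac{79}{7}\right)^{2} - 517 = \left(i \sqrt{10} - \frac{79}{7}\right)^{2} - 517 = \left(- \frac{79}{7} + i \sqrt{10}\right)^{2} - 517 = -517 + \left(- \frac{79}{7} + i \sqrt{10}\right)^{2}$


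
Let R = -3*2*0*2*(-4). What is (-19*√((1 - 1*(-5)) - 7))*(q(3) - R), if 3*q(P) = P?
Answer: -19*I ≈ -19.0*I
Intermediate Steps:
q(P) = P/3
R = 0 (R = -0*2*(-4) = -3*0*(-4) = 0*(-4) = 0)
(-19*√((1 - 1*(-5)) - 7))*(q(3) - R) = (-19*√((1 - 1*(-5)) - 7))*((⅓)*3 - 1*0) = (-19*√((1 + 5) - 7))*(1 + 0) = -19*√(6 - 7)*1 = -19*I*1 = -19*I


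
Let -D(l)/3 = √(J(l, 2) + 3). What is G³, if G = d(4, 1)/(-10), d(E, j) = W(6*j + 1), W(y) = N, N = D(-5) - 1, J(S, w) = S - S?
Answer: 41/500 + 9*√3/100 ≈ 0.23788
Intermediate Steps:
J(S, w) = 0
D(l) = -3*√3 (D(l) = -3*√(0 + 3) = -3*√3)
N = -1 - 3*√3 (N = -3*√3 - 1 = -1 - 3*√3 ≈ -6.1962)
W(y) = -1 - 3*√3
d(E, j) = -1 - 3*√3
G = ⅒ + 3*√3/10 (G = (-1 - 3*√3)/(-10) = (-1 - 3*√3)*(-⅒) = ⅒ + 3*√3/10 ≈ 0.61962)
G³ = (⅒ + 3*√3/10)³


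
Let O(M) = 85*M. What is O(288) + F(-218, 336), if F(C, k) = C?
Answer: 24262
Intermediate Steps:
O(288) + F(-218, 336) = 85*288 - 218 = 24480 - 218 = 24262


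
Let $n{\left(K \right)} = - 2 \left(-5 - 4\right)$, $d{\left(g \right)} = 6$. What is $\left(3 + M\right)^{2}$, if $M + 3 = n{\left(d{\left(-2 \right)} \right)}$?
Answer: $324$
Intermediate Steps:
$n{\left(K \right)} = 18$ ($n{\left(K \right)} = \left(-2\right) \left(-9\right) = 18$)
$M = 15$ ($M = -3 + 18 = 15$)
$\left(3 + M\right)^{2} = \left(3 + 15\right)^{2} = 18^{2} = 324$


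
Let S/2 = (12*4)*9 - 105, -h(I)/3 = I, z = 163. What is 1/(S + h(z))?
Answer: 1/165 ≈ 0.0060606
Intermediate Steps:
h(I) = -3*I
S = 654 (S = 2*((12*4)*9 - 105) = 2*(48*9 - 105) = 2*(432 - 105) = 2*327 = 654)
1/(S + h(z)) = 1/(654 - 3*163) = 1/(654 - 489) = 1/165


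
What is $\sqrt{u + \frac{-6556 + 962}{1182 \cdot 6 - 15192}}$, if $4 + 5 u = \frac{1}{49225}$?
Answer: $\frac{i \sqrt{85871496370}}{886050} \approx 0.33072 i$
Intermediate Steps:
$u = - \frac{196899}{246125}$ ($u = - \frac{4}{5} + \frac{1}{5 \cdot 49225} = - \frac{4}{5} + \frac{1}{5} \cdot \frac{1}{49225} = - \frac{4}{5} + \frac{1}{246125} = - \frac{196899}{246125} \approx -0.8$)
$\sqrt{u + \frac{-6556 + 962}{1182 \cdot 6 - 15192}} = \sqrt{- \frac{196899}{246125} + \frac{-6556 + 962}{1182 \cdot 6 - 15192}} = \sqrt{- \frac{196899}{246125} - \frac{5594}{7092 - 15192}} = \sqrt{- \frac{196899}{246125} - \frac{5594}{-8100}} = \sqrt{- \frac{196899}{246125} - - \frac{2797}{4050}} = \sqrt{- \frac{196899}{246125} + \frac{2797}{4050}} = \sqrt{- \frac{4361173}{39872250}} = \frac{i \sqrt{85871496370}}{886050}$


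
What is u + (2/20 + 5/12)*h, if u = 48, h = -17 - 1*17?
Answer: 913/30 ≈ 30.433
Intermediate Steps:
h = -34 (h = -17 - 17 = -34)
u + (2/20 + 5/12)*h = 48 + (2/20 + 5/12)*(-34) = 48 + (2*(1/20) + 5*(1/12))*(-34) = 48 + (1/10 + 5/12)*(-34) = 48 + (31/60)*(-34) = 48 - 527/30 = 913/30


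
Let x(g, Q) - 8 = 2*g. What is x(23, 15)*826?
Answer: 44604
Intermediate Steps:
x(g, Q) = 8 + 2*g
x(23, 15)*826 = (8 + 2*23)*826 = (8 + 46)*826 = 54*826 = 44604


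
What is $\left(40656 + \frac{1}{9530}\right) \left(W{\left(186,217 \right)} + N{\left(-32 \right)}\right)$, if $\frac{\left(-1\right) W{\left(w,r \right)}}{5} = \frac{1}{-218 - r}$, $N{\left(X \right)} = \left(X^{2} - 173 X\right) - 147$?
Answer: $\frac{108085845641846}{414555} \approx 2.6073 \cdot 10^{8}$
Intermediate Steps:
$N{\left(X \right)} = -147 + X^{2} - 173 X$
$W{\left(w,r \right)} = - \frac{5}{-218 - r}$
$\left(40656 + \frac{1}{9530}\right) \left(W{\left(186,217 \right)} + N{\left(-32 \right)}\right) = \left(40656 + \frac{1}{9530}\right) \left(\frac{5}{218 + 217} - \left(-5389 - 1024\right)\right) = \left(40656 + \frac{1}{9530}\right) \left(\frac{5}{435} + \left(-147 + 1024 + 5536\right)\right) = \frac{387451681 \left(5 \cdot \frac{1}{435} + 6413\right)}{9530} = \frac{387451681 \left(\frac{1}{87} + 6413\right)}{9530} = \frac{387451681}{9530} \cdot \frac{557932}{87} = \frac{108085845641846}{414555}$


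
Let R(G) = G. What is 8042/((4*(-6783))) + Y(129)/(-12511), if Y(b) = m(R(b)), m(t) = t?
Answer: -52056745/169724226 ≈ -0.30671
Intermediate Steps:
Y(b) = b
8042/((4*(-6783))) + Y(129)/(-12511) = 8042/((4*(-6783))) + 129/(-12511) = 8042/(-27132) + 129*(-1/12511) = 8042*(-1/27132) - 129/12511 = -4021/13566 - 129/12511 = -52056745/169724226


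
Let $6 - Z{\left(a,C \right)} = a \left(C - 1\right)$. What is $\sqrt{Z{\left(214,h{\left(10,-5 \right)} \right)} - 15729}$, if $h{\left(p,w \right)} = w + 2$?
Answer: $i \sqrt{14867} \approx 121.93 i$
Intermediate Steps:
$h{\left(p,w \right)} = 2 + w$
$Z{\left(a,C \right)} = 6 - a \left(-1 + C\right)$ ($Z{\left(a,C \right)} = 6 - a \left(C - 1\right) = 6 - a \left(-1 + C\right)$)
$\sqrt{Z{\left(214,h{\left(10,-5 \right)} \right)} - 15729} = \sqrt{\left(6 + 214 - \left(2 - 5\right) 214\right) - 15729} = \sqrt{\left(6 + 214 - \left(-3\right) 214\right) - 15729} = \sqrt{\left(6 + 214 + 642\right) - 15729} = \sqrt{862 - 15729} = \sqrt{-14867} = i \sqrt{14867}$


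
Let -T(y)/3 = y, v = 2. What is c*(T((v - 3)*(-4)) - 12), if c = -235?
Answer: 5640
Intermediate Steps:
T(y) = -3*y
c*(T((v - 3)*(-4)) - 12) = -235*(-3*(2 - 3)*(-4) - 12) = -235*(-(-3)*(-4) - 12) = -235*(-3*4 - 12) = -235*(-12 - 12) = -235*(-24) = 5640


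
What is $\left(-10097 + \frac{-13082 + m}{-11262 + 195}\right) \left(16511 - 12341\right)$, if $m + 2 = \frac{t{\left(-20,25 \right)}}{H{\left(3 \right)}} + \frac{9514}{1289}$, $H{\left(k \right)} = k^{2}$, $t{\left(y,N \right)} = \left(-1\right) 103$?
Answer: $- \frac{1801696451210860}{42796089} \approx -4.21 \cdot 10^{7}$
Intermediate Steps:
$t{\left(y,N \right)} = -103$
$m = - \frac{70343}{11601}$ ($m = -2 + \left(- \frac{103}{3^{2}} + \frac{9514}{1289}\right) = -2 + \left(- \frac{103}{9} + 9514 \cdot \frac{1}{1289}\right) = -2 + \left(\left(-103\right) \frac{1}{9} + \frac{9514}{1289}\right) = -2 + \left(- \frac{103}{9} + \frac{9514}{1289}\right) = -2 - \frac{47141}{11601} = - \frac{70343}{11601} \approx -6.0635$)
$\left(-10097 + \frac{-13082 + m}{-11262 + 195}\right) \left(16511 - 12341\right) = \left(-10097 + \frac{-13082 - \frac{70343}{11601}}{-11262 + 195}\right) \left(16511 - 12341\right) = \left(-10097 - \frac{151834625}{11601 \left(-11067\right)}\right) 4170 = \left(-10097 - - \frac{151834625}{128388267}\right) 4170 = \left(-10097 + \frac{151834625}{128388267}\right) 4170 = \left(- \frac{1296184497274}{128388267}\right) 4170 = - \frac{1801696451210860}{42796089}$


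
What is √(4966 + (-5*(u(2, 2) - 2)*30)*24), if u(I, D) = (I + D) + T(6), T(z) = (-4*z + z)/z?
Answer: √8566 ≈ 92.553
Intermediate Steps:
T(z) = -3 (T(z) = (-3*z)/z = -3)
u(I, D) = -3 + D + I (u(I, D) = (I + D) - 3 = (D + I) - 3 = -3 + D + I)
√(4966 + (-5*(u(2, 2) - 2)*30)*24) = √(4966 + (-5*((-3 + 2 + 2) - 2)*30)*24) = √(4966 + (-5*(1 - 2)*30)*24) = √(4966 + (-5*(-1)*30)*24) = √(4966 + (5*30)*24) = √(4966 + 150*24) = √(4966 + 3600) = √8566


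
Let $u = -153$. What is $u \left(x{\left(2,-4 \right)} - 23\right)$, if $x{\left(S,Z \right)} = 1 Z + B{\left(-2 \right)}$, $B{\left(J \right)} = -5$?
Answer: $4896$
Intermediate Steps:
$x{\left(S,Z \right)} = -5 + Z$ ($x{\left(S,Z \right)} = 1 Z - 5 = Z - 5 = -5 + Z$)
$u \left(x{\left(2,-4 \right)} - 23\right) = - 153 \left(\left(-5 - 4\right) - 23\right) = - 153 \left(-9 - 23\right) = \left(-153\right) \left(-32\right) = 4896$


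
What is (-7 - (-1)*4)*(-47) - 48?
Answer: 93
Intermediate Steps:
(-7 - (-1)*4)*(-47) - 48 = (-7 - 1*(-4))*(-47) - 48 = (-7 + 4)*(-47) - 48 = -3*(-47) - 48 = 141 - 48 = 93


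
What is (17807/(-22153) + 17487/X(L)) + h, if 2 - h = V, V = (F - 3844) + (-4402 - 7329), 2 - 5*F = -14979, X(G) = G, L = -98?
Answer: 134618533591/10854970 ≈ 12402.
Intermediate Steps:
F = 14981/5 (F = 2/5 - 1/5*(-14979) = 2/5 + 14979/5 = 14981/5 ≈ 2996.2)
V = -62894/5 (V = (14981/5 - 3844) + (-4402 - 7329) = -4239/5 - 11731 = -62894/5 ≈ -12579.)
h = 62904/5 (h = 2 - 1*(-62894/5) = 2 + 62894/5 = 62904/5 ≈ 12581.)
(17807/(-22153) + 17487/X(L)) + h = (17807/(-22153) + 17487/(-98)) + 62904/5 = (17807*(-1/22153) + 17487*(-1/98)) + 62904/5 = (-17807/22153 - 17487/98) + 62904/5 = -389134597/2170994 + 62904/5 = 134618533591/10854970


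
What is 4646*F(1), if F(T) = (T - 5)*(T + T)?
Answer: -37168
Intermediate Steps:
F(T) = 2*T*(-5 + T) (F(T) = (-5 + T)*(2*T) = 2*T*(-5 + T))
4646*F(1) = 4646*(2*1*(-5 + 1)) = 4646*(2*1*(-4)) = 4646*(-8) = -37168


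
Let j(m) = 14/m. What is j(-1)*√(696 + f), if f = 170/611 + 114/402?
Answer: -14*√1167324736487/40937 ≈ -369.49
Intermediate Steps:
f = 22999/40937 (f = 170*(1/611) + 114*(1/402) = 170/611 + 19/67 = 22999/40937 ≈ 0.56181)
j(-1)*√(696 + f) = (14/(-1))*√(696 + 22999/40937) = (14*(-1))*√(28515151/40937) = -14*√1167324736487/40937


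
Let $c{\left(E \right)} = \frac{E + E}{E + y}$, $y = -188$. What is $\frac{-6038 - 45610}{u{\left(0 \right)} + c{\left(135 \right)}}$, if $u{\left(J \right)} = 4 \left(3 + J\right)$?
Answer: $- \frac{456224}{61} \approx -7479.1$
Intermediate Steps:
$u{\left(J \right)} = 12 + 4 J$
$c{\left(E \right)} = \frac{2 E}{-188 + E}$ ($c{\left(E \right)} = \frac{E + E}{E - 188} = \frac{2 E}{-188 + E}$)
$\frac{-6038 - 45610}{u{\left(0 \right)} + c{\left(135 \right)}} = \frac{-6038 - 45610}{\left(12 + 4 \cdot 0\right) + 2 \cdot 135 \frac{1}{-188 + 135}} = - \frac{51648}{\left(12 + 0\right) + 2 \cdot 135 \frac{1}{-53}} = - \frac{51648}{12 + 2 \cdot 135 \left(- \frac{1}{53}\right)} = - \frac{51648}{12 - \frac{270}{53}} = - \frac{51648}{\frac{366}{53}} = \left(-51648\right) \frac{53}{366} = - \frac{456224}{61}$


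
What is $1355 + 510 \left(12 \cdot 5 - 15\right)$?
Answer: $24305$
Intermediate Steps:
$1355 + 510 \left(12 \cdot 5 - 15\right) = 1355 + 510 \left(60 - 15\right) = 1355 + 510 \cdot 45 = 1355 + 22950 = 24305$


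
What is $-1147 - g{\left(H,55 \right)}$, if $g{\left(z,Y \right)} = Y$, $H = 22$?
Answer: $-1202$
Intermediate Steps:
$-1147 - g{\left(H,55 \right)} = -1147 - 55 = -1202$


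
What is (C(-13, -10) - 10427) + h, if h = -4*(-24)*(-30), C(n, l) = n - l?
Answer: -13310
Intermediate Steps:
h = -2880 (h = 96*(-30) = -2880)
(C(-13, -10) - 10427) + h = ((-13 - 1*(-10)) - 10427) - 2880 = ((-13 + 10) - 10427) - 2880 = (-3 - 10427) - 2880 = -10430 - 2880 = -13310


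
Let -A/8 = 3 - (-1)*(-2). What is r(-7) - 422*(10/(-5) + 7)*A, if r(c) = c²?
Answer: 16929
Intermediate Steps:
A = -8 (A = -8*(3 - (-1)*(-2)) = -8*(3 - 1*2) = -8*(3 - 2) = -8*1 = -8)
r(-7) - 422*(10/(-5) + 7)*A = (-7)² - 422*(10/(-5) + 7)*(-8) = 49 - 422*(10*(-⅕) + 7)*(-8) = 49 - 422*(-2 + 7)*(-8) = 49 - 2110*(-8) = 49 - 422*(-40) = 49 + 16880 = 16929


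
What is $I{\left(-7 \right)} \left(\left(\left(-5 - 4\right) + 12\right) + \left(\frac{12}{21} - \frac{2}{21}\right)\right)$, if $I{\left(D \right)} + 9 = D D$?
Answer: $\frac{2920}{21} \approx 139.05$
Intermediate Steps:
$I{\left(D \right)} = -9 + D^{2}$ ($I{\left(D \right)} = -9 + D D = -9 + D^{2}$)
$I{\left(-7 \right)} \left(\left(\left(-5 - 4\right) + 12\right) + \left(\frac{12}{21} - \frac{2}{21}\right)\right) = \left(-9 + \left(-7\right)^{2}\right) \left(\left(\left(-5 - 4\right) + 12\right) + \left(\frac{12}{21} - \frac{2}{21}\right)\right) = \left(-9 + 49\right) \left(\left(-9 + 12\right) + \left(12 \cdot \frac{1}{21} - \frac{2}{21}\right)\right) = 40 \left(3 + \left(\frac{4}{7} - \frac{2}{21}\right)\right) = 40 \left(3 + \frac{10}{21}\right) = 40 \cdot \frac{73}{21} = \frac{2920}{21}$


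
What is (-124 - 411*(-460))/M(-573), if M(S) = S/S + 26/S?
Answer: 108260328/547 ≈ 1.9792e+5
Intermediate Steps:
M(S) = 1 + 26/S
(-124 - 411*(-460))/M(-573) = (-124 - 411*(-460))/(((26 - 573)/(-573))) = (-124 + 189060)/((-1/573*(-547))) = 188936/(547/573) = 188936*(573/547) = 108260328/547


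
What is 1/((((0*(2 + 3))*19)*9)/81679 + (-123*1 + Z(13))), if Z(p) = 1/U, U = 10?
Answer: -10/1229 ≈ -0.0081367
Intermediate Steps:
Z(p) = ⅒ (Z(p) = 1/10 = ⅒)
1/((((0*(2 + 3))*19)*9)/81679 + (-123*1 + Z(13))) = 1/((((0*(2 + 3))*19)*9)/81679 + (-123*1 + ⅒)) = 1/((((0*5)*19)*9)*(1/81679) + (-123 + ⅒)) = 1/(((0*19)*9)*(1/81679) - 1229/10) = 1/((0*9)*(1/81679) - 1229/10) = 1/(0*(1/81679) - 1229/10) = 1/(0 - 1229/10) = 1/(-1229/10) = -10/1229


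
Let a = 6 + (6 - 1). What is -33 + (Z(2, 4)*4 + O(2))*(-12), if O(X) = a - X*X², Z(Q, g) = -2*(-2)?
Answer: -261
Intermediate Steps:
Z(Q, g) = 4
a = 11 (a = 6 + 5 = 11)
O(X) = 11 - X³ (O(X) = 11 - X*X² = 11 - X³)
-33 + (Z(2, 4)*4 + O(2))*(-12) = -33 + (4*4 + (11 - 1*2³))*(-12) = -33 + (16 + (11 - 1*8))*(-12) = -33 + (16 + (11 - 8))*(-12) = -33 + (16 + 3)*(-12) = -33 + 19*(-12) = -33 - 228 = -261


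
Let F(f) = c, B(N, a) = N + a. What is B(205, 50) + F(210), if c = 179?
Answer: 434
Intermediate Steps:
F(f) = 179
B(205, 50) + F(210) = (205 + 50) + 179 = 255 + 179 = 434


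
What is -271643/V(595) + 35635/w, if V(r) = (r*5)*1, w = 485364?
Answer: -7749395231/84938700 ≈ -91.235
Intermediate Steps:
V(r) = 5*r (V(r) = (5*r)*1 = 5*r)
-271643/V(595) + 35635/w = -271643/(5*595) + 35635/485364 = -271643/2975 + 35635*(1/485364) = -271643*1/2975 + 35635/485364 = -15979/175 + 35635/485364 = -7749395231/84938700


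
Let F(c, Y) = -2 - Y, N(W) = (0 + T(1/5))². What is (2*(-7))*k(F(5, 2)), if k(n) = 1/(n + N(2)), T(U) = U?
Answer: 350/99 ≈ 3.5354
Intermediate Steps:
N(W) = 1/25 (N(W) = (0 + 1/5)² = (0 + ⅕)² = (⅕)² = 1/25)
k(n) = 1/(1/25 + n) (k(n) = 1/(n + 1/25) = 1/(1/25 + n))
(2*(-7))*k(F(5, 2)) = (2*(-7))*(25/(1 + 25*(-2 - 1*2))) = -350/(1 + 25*(-2 - 2)) = -350/(1 + 25*(-4)) = -350/(1 - 100) = -350/(-99) = -350*(-1)/99 = -14*(-25/99) = 350/99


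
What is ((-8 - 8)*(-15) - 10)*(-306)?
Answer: -70380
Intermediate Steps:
((-8 - 8)*(-15) - 10)*(-306) = (-16*(-15) - 10)*(-306) = (240 - 10)*(-306) = 230*(-306) = -70380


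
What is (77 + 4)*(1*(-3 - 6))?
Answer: -729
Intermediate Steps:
(77 + 4)*(1*(-3 - 6)) = 81*(1*(-9)) = 81*(-9) = -729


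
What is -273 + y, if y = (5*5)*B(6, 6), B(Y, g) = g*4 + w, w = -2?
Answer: 277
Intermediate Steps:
B(Y, g) = -2 + 4*g (B(Y, g) = g*4 - 2 = 4*g - 2 = -2 + 4*g)
y = 550 (y = (5*5)*(-2 + 4*6) = 25*(-2 + 24) = 25*22 = 550)
-273 + y = -273 + 550 = 277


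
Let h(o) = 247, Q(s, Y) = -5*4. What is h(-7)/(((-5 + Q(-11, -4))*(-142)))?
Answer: 247/3550 ≈ 0.069577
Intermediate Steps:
Q(s, Y) = -20
h(-7)/(((-5 + Q(-11, -4))*(-142))) = 247/(((-5 - 20)*(-142))) = 247/((-25*(-142))) = 247/3550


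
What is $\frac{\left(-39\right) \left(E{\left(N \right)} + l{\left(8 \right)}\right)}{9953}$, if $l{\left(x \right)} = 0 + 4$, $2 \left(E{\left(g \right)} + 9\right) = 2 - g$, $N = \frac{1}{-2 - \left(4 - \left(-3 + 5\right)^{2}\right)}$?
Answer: $\frac{585}{39812} \approx 0.014694$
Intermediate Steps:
$N = - \frac{1}{2}$ ($N = \frac{1}{-2 - \left(4 - 2^{2}\right)} = \frac{1}{-2 + \left(-4 + 4\right)} = \frac{1}{-2 + 0} = \frac{1}{-2} = - \frac{1}{2} \approx -0.5$)
$E{\left(g \right)} = -8 - \frac{g}{2}$ ($E{\left(g \right)} = -9 + \frac{2 - g}{2} = -9 - \left(-1 + \frac{g}{2}\right) = -8 - \frac{g}{2}$)
$l{\left(x \right)} = 4$
$\frac{\left(-39\right) \left(E{\left(N \right)} + l{\left(8 \right)}\right)}{9953} = \frac{\left(-39\right) \left(\left(-8 - - \frac{1}{4}\right) + 4\right)}{9953} = - 39 \left(\left(-8 + \frac{1}{4}\right) + 4\right) \frac{1}{9953} = - 39 \left(- \frac{31}{4} + 4\right) \frac{1}{9953} = \left(-39\right) \left(- \frac{15}{4}\right) \frac{1}{9953} = \frac{585}{4} \cdot \frac{1}{9953} = \frac{585}{39812}$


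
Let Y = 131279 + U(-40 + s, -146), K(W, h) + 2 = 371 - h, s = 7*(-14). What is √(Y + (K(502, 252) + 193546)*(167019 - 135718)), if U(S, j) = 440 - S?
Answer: 2*√1515494355 ≈ 77859.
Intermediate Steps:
s = -98
K(W, h) = 369 - h (K(W, h) = -2 + (371 - h) = 369 - h)
Y = 131857 (Y = 131279 + (440 - (-40 - 98)) = 131279 + (440 - 1*(-138)) = 131279 + (440 + 138) = 131279 + 578 = 131857)
√(Y + (K(502, 252) + 193546)*(167019 - 135718)) = √(131857 + ((369 - 1*252) + 193546)*(167019 - 135718)) = √(131857 + ((369 - 252) + 193546)*31301) = √(131857 + (117 + 193546)*31301) = √(131857 + 193663*31301) = √(131857 + 6061845563) = √6061977420 = 2*√1515494355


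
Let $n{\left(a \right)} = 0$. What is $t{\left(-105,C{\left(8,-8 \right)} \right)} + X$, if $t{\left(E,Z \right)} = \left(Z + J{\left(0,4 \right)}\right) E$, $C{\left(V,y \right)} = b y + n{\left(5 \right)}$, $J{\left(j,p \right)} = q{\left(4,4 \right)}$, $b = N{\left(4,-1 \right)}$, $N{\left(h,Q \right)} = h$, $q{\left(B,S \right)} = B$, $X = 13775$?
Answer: $16715$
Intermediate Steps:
$b = 4$
$J{\left(j,p \right)} = 4$
$C{\left(V,y \right)} = 4 y$ ($C{\left(V,y \right)} = 4 y + 0 = 4 y$)
$t{\left(E,Z \right)} = E \left(4 + Z\right)$ ($t{\left(E,Z \right)} = \left(Z + 4\right) E = \left(4 + Z\right) E = E \left(4 + Z\right)$)
$t{\left(-105,C{\left(8,-8 \right)} \right)} + X = - 105 \left(4 + 4 \left(-8\right)\right) + 13775 = - 105 \left(4 - 32\right) + 13775 = \left(-105\right) \left(-28\right) + 13775 = 2940 + 13775 = 16715$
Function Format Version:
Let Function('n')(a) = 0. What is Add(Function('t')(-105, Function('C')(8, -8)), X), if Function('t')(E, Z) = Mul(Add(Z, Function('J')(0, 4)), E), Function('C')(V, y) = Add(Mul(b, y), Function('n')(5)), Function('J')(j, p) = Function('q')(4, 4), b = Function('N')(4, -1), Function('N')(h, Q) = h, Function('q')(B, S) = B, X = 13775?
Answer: 16715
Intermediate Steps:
b = 4
Function('J')(j, p) = 4
Function('C')(V, y) = Mul(4, y) (Function('C')(V, y) = Add(Mul(4, y), 0) = Mul(4, y))
Function('t')(E, Z) = Mul(E, Add(4, Z)) (Function('t')(E, Z) = Mul(Add(Z, 4), E) = Mul(Add(4, Z), E) = Mul(E, Add(4, Z)))
Add(Function('t')(-105, Function('C')(8, -8)), X) = Add(Mul(-105, Add(4, Mul(4, -8))), 13775) = Add(Mul(-105, Add(4, -32)), 13775) = Add(Mul(-105, -28), 13775) = Add(2940, 13775) = 16715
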